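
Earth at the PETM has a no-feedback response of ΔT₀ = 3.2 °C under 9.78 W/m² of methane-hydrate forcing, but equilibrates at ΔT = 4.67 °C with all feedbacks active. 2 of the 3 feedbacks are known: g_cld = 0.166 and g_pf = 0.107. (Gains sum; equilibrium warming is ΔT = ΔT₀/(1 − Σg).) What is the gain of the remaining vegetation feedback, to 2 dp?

0.04

Amplification A = ΔT/ΔT₀ = 4.67/3.2 = 1.459.
Total gain g = 1 − 1/A = 1 − 1/1.459 = 0.3146.
Known gains sum to 0.166 + 0.107 = 0.273.
g_veg = 0.3146 − 0.273 = 0.04.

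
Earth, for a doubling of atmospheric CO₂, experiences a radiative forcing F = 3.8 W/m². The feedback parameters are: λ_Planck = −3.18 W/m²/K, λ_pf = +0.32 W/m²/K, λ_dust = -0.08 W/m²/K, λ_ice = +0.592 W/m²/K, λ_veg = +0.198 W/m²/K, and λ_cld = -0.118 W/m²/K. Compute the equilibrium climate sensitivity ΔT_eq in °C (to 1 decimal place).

1.7 °C

Net feedback parameter λ = (−3.18) + (+0.32) + (-0.08) + (+0.592) + (+0.198) + (-0.118) = -2.268 W/m²/K.
ΔT = −F/λ = −3.8/(-2.268) = 1.7 °C.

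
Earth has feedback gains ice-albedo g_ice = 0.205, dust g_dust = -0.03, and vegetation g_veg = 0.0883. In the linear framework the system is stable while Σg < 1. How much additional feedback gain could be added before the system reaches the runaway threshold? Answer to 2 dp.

0.74

Current total gain = 0.205 − 0.03 + 0.0883 = 0.2633.
Margin to runaway = 1 − 0.2633 = 0.74.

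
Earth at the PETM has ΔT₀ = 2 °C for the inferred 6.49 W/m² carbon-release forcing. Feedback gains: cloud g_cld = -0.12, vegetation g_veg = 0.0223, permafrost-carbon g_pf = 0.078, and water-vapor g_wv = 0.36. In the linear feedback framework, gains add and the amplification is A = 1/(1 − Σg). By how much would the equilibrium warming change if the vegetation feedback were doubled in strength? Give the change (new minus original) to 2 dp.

Original: g = 0.3403, ΔT = 2/(1−0.3403) = 3.0317 °C.
With doubled vegetation: g' = 0.3626, ΔT' = 2/(1−0.3626) = 3.1377 °C.
Change = 3.1377 − 3.0317 = 0.11 °C.

0.11 °C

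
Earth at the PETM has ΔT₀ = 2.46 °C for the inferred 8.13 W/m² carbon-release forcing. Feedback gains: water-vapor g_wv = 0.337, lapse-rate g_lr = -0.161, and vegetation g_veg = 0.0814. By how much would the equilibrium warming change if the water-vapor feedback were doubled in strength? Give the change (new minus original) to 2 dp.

2.75 °C

Original: g = 0.2574, ΔT = 2.46/(1−0.2574) = 3.3127 °C.
With doubled water-vapor: g' = 0.5944, ΔT' = 2.46/(1−0.5944) = 6.0651 °C.
Change = 6.0651 − 3.3127 = 2.75 °C.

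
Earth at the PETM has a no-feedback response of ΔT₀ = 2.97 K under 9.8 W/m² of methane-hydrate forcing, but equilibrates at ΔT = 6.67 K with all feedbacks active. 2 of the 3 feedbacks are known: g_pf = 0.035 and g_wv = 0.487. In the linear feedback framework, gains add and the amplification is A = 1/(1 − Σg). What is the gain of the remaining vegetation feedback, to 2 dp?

Amplification A = ΔT/ΔT₀ = 6.67/2.97 = 2.246.
Total gain g = 1 − 1/A = 1 − 1/2.246 = 0.5548.
Known gains sum to 0.035 + 0.487 = 0.522.
g_veg = 0.5548 − 0.522 = 0.03.

0.03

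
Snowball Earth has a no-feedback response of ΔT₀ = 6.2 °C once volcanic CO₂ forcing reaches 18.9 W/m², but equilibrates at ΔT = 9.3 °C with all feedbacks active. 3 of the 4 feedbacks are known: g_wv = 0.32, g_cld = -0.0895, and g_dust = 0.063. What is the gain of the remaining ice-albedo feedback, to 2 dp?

0.04

Amplification A = ΔT/ΔT₀ = 9.3/6.2 = 1.5.
Total gain g = 1 − 1/A = 1 − 1/1.5 = 0.3333.
Known gains sum to 0.32 − 0.0895 + 0.063 = 0.2935.
g_ice = 0.3333 − 0.2935 = 0.04.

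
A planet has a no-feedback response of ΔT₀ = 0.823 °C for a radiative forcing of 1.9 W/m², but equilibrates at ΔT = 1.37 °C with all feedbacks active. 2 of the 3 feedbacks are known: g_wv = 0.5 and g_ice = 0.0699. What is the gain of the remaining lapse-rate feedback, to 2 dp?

-0.17

Amplification A = ΔT/ΔT₀ = 1.37/0.823 = 1.665.
Total gain g = 1 − 1/A = 1 − 1/1.665 = 0.3994.
Known gains sum to 0.5 + 0.0699 = 0.5699.
g_lr = 0.3994 − 0.5699 = -0.17.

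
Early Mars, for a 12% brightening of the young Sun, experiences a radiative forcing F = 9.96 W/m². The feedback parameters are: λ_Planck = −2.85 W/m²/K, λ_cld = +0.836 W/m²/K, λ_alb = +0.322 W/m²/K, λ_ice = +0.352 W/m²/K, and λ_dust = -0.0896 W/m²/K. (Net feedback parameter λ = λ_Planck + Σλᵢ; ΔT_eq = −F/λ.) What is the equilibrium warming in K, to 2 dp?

Net feedback parameter λ = (−2.85) + (+0.836) + (+0.322) + (+0.352) + (-0.0896) = -1.4296 W/m²/K.
ΔT = −F/λ = −9.96/(-1.4296) = 6.97 K.

6.97 K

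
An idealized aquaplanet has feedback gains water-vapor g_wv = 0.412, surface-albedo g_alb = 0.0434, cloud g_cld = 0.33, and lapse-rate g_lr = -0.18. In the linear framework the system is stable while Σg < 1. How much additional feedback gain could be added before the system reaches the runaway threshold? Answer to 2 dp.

Current total gain = 0.412 + 0.0434 + 0.33 − 0.18 = 0.6054.
Margin to runaway = 1 − 0.6054 = 0.39.

0.39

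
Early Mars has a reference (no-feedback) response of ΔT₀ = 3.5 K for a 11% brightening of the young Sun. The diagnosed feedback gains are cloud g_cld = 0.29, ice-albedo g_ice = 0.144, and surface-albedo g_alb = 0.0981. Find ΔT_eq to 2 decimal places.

7.48 K

Total gain g = 0.29 + 0.144 + 0.0981 = 0.5321.
Amplification A = 1/(1 − 0.5321) = 2.137.
ΔT = 3.5 × 2.137 = 7.48 K.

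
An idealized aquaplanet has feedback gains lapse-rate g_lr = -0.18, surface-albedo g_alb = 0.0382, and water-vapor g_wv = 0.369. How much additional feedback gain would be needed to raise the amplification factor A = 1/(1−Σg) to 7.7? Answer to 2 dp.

0.64

Current total gain = 0.2272.
Target gain for A = 7.7: g* = 1 − 1/7.7 = 0.8701.
Additional gain needed = 0.8701 − 0.2272 = 0.64.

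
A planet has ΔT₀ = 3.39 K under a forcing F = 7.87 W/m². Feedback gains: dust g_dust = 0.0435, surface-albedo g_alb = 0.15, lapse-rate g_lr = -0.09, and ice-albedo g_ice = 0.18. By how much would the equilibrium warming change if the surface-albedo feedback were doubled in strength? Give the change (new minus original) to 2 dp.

1.25 K

Original: g = 0.2835, ΔT = 3.39/(1−0.2835) = 4.7313 K.
With doubled surface-albedo: g' = 0.4335, ΔT' = 3.39/(1−0.4335) = 5.9841 K.
Change = 5.9841 − 4.7313 = 1.25 K.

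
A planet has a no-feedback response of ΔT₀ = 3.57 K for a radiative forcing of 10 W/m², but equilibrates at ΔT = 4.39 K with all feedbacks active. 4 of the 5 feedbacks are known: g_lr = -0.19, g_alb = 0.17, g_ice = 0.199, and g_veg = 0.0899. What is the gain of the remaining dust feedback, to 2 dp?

-0.08

Amplification A = ΔT/ΔT₀ = 4.39/3.57 = 1.23.
Total gain g = 1 − 1/A = 1 − 1/1.23 = 0.187.
Known gains sum to -0.19 + 0.17 + 0.199 + 0.0899 = 0.2689.
g_dust = 0.187 − 0.2689 = -0.08.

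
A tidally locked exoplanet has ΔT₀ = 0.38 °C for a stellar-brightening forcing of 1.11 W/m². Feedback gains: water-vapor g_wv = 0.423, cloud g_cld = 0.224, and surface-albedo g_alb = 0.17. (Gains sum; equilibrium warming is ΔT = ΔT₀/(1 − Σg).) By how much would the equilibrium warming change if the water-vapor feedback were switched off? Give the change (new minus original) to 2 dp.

-1.45 °C

Original: g = 0.817, ΔT = 0.38/(1−0.817) = 2.0765 °C.
Without water-vapor: g' = 0.394, ΔT' = 0.38/(1−0.394) = 0.6271 °C.
Change = 0.6271 − 2.0765 = -1.45 °C.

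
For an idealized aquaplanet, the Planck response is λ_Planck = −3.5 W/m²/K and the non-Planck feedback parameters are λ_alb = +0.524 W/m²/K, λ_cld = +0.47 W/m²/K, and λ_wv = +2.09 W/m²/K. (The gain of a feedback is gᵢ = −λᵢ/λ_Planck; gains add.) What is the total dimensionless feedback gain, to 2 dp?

0.88

Convert to gains: g_alb = 0.524/3.5 = 0.1497; g_cld = 0.47/3.5 = 0.1343; g_wv = 2.09/3.5 = 0.5971.
Total gain g = 0.8811.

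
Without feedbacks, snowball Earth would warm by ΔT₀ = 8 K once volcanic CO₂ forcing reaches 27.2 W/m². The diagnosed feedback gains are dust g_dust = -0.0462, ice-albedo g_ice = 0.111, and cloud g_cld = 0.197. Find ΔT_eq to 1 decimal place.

Total gain g = -0.0462 + 0.111 + 0.197 = 0.2618.
Amplification A = 1/(1 − 0.2618) = 1.355.
ΔT = 8 × 1.355 = 10.8 K.

10.8 K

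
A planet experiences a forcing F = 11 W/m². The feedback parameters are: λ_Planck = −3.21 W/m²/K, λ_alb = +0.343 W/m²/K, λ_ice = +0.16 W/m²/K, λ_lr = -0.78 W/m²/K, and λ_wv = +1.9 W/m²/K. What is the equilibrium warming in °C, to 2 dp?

Net feedback parameter λ = (−3.21) + (+0.343) + (+0.16) + (-0.78) + (+1.9) = -1.587 W/m²/K.
ΔT = −F/λ = −11/(-1.587) = 6.93 °C.

6.93 °C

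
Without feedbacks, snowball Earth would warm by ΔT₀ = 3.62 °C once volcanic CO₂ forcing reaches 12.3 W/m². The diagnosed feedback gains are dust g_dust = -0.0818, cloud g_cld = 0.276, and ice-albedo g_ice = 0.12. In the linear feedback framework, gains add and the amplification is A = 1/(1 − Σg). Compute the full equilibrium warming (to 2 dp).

5.28 °C

Total gain g = -0.0818 + 0.276 + 0.12 = 0.3142.
Amplification A = 1/(1 − 0.3142) = 1.458.
ΔT = 3.62 × 1.458 = 5.28 °C.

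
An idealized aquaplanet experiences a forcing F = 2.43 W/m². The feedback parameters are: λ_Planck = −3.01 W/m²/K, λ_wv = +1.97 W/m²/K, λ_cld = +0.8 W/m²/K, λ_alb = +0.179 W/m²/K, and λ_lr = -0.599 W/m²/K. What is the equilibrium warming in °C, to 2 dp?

3.68 °C

Net feedback parameter λ = (−3.01) + (+1.97) + (+0.8) + (+0.179) + (-0.599) = -0.66 W/m²/K.
ΔT = −F/λ = −2.43/(-0.66) = 3.68 °C.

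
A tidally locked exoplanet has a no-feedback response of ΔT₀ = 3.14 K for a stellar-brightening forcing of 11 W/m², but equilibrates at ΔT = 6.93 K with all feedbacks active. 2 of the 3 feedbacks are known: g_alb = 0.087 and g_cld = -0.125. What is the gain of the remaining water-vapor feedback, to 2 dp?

0.58

Amplification A = ΔT/ΔT₀ = 6.93/3.14 = 2.207.
Total gain g = 1 − 1/A = 1 − 1/2.207 = 0.5469.
Known gains sum to 0.087 − 0.125 = -0.038.
g_wv = 0.5469 + 0.038 = 0.58.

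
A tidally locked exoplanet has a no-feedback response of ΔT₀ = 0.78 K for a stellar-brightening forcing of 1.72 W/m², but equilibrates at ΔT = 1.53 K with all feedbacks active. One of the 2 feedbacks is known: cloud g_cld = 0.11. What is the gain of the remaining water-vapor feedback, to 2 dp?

0.38

Amplification A = ΔT/ΔT₀ = 1.53/0.78 = 1.962.
Total gain g = 1 − 1/A = 1 − 1/1.962 = 0.4903.
The known gain is 0.11.
g_wv = 0.4903 − 0.11 = 0.38.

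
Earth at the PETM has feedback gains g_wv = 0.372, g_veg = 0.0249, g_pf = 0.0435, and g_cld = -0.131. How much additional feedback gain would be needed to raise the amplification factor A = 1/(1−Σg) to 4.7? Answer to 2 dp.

0.48

Current total gain = 0.3094.
Target gain for A = 4.7: g* = 1 − 1/4.7 = 0.7872.
Additional gain needed = 0.7872 − 0.3094 = 0.48.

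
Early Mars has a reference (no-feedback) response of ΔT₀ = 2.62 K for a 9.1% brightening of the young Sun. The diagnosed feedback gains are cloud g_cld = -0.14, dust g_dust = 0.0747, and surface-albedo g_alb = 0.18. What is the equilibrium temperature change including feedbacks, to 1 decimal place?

3.0 K

Total gain g = -0.14 + 0.0747 + 0.18 = 0.1147.
Amplification A = 1/(1 − 0.1147) = 1.13.
ΔT = 2.62 × 1.13 = 3.0 K.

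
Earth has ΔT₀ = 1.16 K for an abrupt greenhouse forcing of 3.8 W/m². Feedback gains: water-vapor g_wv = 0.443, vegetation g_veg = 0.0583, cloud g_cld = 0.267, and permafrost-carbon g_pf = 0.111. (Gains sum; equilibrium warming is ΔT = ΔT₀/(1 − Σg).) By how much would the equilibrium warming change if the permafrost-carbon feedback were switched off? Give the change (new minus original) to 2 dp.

-4.60 K

Original: g = 0.8793, ΔT = 1.16/(1−0.8793) = 9.6106 K.
Without permafrost-carbon: g' = 0.7683, ΔT' = 1.16/(1−0.7683) = 5.0065 K.
Change = 5.0065 − 9.6106 = -4.60 K.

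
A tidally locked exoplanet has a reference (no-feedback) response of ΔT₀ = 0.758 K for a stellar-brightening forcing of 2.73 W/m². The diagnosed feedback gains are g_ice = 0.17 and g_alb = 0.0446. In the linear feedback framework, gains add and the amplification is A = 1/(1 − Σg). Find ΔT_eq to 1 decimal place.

1.0 K

Total gain g = 0.17 + 0.0446 = 0.2146.
Amplification A = 1/(1 − 0.2146) = 1.273.
ΔT = 0.758 × 1.273 = 1.0 K.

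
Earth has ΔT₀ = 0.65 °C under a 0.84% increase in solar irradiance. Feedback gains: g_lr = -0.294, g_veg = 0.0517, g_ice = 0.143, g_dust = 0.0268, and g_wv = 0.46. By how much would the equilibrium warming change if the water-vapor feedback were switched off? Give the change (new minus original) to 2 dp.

Original: g = 0.3875, ΔT = 0.65/(1−0.3875) = 1.0612 °C.
Without water-vapor: g' = -0.0725, ΔT' = 0.65/(1+0.0725) = 0.6061 °C.
Change = 0.6061 − 1.0612 = -0.46 °C.

-0.46 °C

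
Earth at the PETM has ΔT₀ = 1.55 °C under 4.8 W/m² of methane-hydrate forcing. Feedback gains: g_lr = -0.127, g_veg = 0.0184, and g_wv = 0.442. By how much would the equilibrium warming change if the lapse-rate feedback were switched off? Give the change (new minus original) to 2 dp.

0.55 °C

Original: g = 0.3334, ΔT = 1.55/(1−0.3334) = 2.3252 °C.
Without lapse-rate: g' = 0.4604, ΔT' = 1.55/(1−0.4604) = 2.8725 °C.
Change = 2.8725 − 2.3252 = 0.55 °C.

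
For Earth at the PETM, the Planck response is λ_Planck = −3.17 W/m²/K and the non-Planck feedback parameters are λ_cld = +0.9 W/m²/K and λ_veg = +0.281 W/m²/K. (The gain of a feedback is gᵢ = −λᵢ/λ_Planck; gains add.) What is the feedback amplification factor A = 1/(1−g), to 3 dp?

Convert to gains: g_cld = 0.9/3.17 = 0.2839; g_veg = 0.281/3.17 = 0.08864.
Total gain g = 0.37254.
A = 1/(1 − 0.37254) = 1.594.

1.594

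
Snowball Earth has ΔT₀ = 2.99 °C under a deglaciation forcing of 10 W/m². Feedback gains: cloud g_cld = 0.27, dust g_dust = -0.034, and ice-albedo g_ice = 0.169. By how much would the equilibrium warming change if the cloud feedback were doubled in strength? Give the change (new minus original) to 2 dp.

4.17 °C

Original: g = 0.405, ΔT = 2.99/(1−0.405) = 5.0252 °C.
With doubled cloud: g' = 0.675, ΔT' = 2.99/(1−0.675) = 9.2000 °C.
Change = 9.2000 − 5.0252 = 4.17 °C.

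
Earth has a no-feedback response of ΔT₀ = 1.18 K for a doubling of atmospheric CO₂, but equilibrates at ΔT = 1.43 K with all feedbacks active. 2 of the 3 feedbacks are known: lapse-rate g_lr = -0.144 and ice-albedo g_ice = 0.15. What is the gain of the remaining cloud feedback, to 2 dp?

0.17

Amplification A = ΔT/ΔT₀ = 1.43/1.18 = 1.212.
Total gain g = 1 − 1/A = 1 − 1/1.212 = 0.1749.
Known gains sum to -0.144 + 0.15 = 0.006.
g_cld = 0.1749 − 0.006 = 0.17.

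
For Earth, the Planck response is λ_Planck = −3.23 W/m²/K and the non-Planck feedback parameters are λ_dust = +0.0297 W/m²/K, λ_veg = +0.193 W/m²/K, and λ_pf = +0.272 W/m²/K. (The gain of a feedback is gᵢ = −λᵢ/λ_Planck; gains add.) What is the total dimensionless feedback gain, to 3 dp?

0.153

Convert to gains: g_dust = 0.0297/3.23 = 0.009195; g_veg = 0.193/3.23 = 0.05975; g_pf = 0.272/3.23 = 0.08421.
Total gain g = 0.153155.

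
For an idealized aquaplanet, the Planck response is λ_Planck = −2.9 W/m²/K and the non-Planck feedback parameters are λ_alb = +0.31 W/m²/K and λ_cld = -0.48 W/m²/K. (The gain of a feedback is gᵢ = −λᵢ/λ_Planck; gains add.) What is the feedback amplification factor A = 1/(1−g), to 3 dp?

0.945

Convert to gains: g_alb = 0.31/2.9 = 0.1069; g_cld = -0.48/2.9 = -0.1655.
Total gain g = -0.0586.
A = 1/(1 + 0.0586) = 0.945.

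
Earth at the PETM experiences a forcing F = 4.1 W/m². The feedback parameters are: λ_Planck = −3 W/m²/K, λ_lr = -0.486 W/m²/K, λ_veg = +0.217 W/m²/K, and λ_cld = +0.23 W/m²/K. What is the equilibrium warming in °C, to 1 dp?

Net feedback parameter λ = (−3) + (-0.486) + (+0.217) + (+0.23) = -3.039 W/m²/K.
ΔT = −F/λ = −4.1/(-3.039) = 1.3 °C.

1.3 °C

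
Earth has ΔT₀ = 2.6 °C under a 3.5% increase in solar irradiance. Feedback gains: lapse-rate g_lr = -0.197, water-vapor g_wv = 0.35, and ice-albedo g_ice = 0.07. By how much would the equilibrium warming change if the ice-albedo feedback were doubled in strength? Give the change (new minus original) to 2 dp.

Original: g = 0.223, ΔT = 2.6/(1−0.223) = 3.3462 °C.
With doubled ice-albedo: g' = 0.293, ΔT' = 2.6/(1−0.293) = 3.6775 °C.
Change = 3.6775 − 3.3462 = 0.33 °C.

0.33 °C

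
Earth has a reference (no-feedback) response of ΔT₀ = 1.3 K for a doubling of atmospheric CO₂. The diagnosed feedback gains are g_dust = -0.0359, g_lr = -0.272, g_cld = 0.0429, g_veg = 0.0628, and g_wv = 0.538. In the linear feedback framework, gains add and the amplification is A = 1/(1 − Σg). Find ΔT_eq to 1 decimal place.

2.0 K

Total gain g = -0.0359 − 0.272 + 0.0429 + 0.0628 + 0.538 = 0.3358.
Amplification A = 1/(1 − 0.3358) = 1.506.
ΔT = 1.3 × 1.506 = 2.0 K.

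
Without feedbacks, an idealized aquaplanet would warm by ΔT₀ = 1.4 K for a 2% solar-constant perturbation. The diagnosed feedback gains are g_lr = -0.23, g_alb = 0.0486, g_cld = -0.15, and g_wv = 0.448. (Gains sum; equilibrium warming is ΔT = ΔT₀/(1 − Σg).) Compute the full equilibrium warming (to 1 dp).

Total gain g = -0.23 + 0.0486 − 0.15 + 0.448 = 0.1166.
Amplification A = 1/(1 − 0.1166) = 1.132.
ΔT = 1.4 × 1.132 = 1.6 K.

1.6 K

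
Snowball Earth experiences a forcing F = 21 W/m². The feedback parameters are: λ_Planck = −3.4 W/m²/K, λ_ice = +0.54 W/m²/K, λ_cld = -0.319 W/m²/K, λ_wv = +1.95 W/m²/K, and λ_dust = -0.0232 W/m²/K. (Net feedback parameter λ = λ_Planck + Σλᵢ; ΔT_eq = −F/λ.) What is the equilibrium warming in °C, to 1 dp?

Net feedback parameter λ = (−3.4) + (+0.54) + (-0.319) + (+1.95) + (-0.0232) = -1.2522 W/m²/K.
ΔT = −F/λ = −21/(-1.2522) = 16.8 °C.

16.8 °C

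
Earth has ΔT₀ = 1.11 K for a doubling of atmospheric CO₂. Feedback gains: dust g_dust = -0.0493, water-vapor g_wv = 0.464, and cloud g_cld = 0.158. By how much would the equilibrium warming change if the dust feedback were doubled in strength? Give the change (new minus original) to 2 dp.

-0.27 K

Original: g = 0.5727, ΔT = 1.11/(1−0.5727) = 2.5977 K.
With doubled dust: g' = 0.5234, ΔT' = 1.11/(1−0.5234) = 2.3290 K.
Change = 2.3290 − 2.5977 = -0.27 K.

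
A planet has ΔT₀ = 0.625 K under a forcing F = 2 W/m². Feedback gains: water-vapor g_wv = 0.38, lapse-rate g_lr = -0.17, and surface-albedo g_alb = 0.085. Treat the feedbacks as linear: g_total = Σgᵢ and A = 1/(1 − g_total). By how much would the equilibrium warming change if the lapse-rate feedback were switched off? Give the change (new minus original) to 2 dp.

Original: g = 0.295, ΔT = 0.625/(1−0.295) = 0.8865 K.
Without lapse-rate: g' = 0.465, ΔT' = 0.625/(1−0.465) = 1.1682 K.
Change = 1.1682 − 0.8865 = 0.28 K.

0.28 K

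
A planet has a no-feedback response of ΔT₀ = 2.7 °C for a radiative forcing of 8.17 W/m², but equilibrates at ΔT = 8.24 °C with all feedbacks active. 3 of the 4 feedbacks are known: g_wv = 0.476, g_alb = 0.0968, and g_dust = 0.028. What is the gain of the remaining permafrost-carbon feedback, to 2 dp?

0.07

Amplification A = ΔT/ΔT₀ = 8.24/2.7 = 3.052.
Total gain g = 1 − 1/A = 1 − 1/3.052 = 0.6723.
Known gains sum to 0.476 + 0.0968 + 0.028 = 0.6008.
g_pf = 0.6723 − 0.6008 = 0.07.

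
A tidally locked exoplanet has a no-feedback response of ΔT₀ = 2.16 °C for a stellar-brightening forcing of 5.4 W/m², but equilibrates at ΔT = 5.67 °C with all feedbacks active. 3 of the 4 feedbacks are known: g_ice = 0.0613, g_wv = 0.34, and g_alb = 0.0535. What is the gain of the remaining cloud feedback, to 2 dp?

Amplification A = ΔT/ΔT₀ = 5.67/2.16 = 2.625.
Total gain g = 1 − 1/A = 1 − 1/2.625 = 0.619.
Known gains sum to 0.0613 + 0.34 + 0.0535 = 0.4548.
g_cld = 0.619 − 0.4548 = 0.16.

0.16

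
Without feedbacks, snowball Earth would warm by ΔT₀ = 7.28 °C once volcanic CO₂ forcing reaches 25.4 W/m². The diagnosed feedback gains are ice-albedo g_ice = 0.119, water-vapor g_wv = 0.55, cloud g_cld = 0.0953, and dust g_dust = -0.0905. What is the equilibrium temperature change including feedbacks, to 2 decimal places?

Total gain g = 0.119 + 0.55 + 0.0953 − 0.0905 = 0.6738.
Amplification A = 1/(1 − 0.6738) = 3.066.
ΔT = 7.28 × 3.066 = 22.32 °C.

22.32 °C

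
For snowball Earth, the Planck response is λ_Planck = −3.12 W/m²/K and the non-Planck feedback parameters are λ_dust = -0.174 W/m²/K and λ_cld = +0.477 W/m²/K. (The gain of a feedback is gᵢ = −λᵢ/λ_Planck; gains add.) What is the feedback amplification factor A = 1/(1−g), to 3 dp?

1.108

Convert to gains: g_dust = -0.174/3.12 = -0.05577; g_cld = 0.477/3.12 = 0.1529.
Total gain g = 0.09713.
A = 1/(1 − 0.09713) = 1.108.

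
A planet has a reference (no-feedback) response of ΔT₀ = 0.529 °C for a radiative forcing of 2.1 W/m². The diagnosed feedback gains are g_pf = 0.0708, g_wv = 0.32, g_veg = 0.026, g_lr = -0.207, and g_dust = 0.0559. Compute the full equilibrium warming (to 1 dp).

Total gain g = 0.0708 + 0.32 + 0.026 − 0.207 + 0.0559 = 0.2657.
Amplification A = 1/(1 − 0.2657) = 1.362.
ΔT = 0.529 × 1.362 = 0.7 °C.

0.7 °C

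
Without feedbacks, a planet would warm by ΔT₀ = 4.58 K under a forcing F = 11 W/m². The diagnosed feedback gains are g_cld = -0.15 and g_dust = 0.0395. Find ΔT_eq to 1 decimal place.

4.1 K

Total gain g = -0.15 + 0.0395 = -0.1105.
Amplification A = 1/(1 + 0.1105) = 0.9005.
ΔT = 4.58 × 0.9005 = 4.1 K.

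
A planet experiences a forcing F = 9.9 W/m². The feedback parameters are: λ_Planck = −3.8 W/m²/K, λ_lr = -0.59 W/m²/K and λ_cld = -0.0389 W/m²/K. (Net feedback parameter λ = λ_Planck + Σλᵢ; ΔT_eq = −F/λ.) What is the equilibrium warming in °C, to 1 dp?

2.2 °C

Net feedback parameter λ = (−3.8) + (-0.59) + (-0.0389) = -4.4289 W/m²/K.
ΔT = −F/λ = −9.9/(-4.4289) = 2.2 °C.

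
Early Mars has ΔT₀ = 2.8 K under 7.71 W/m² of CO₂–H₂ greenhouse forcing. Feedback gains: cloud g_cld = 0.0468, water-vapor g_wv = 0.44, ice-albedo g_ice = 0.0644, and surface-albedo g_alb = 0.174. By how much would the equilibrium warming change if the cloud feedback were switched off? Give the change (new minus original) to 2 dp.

-1.48 K

Original: g = 0.7252, ΔT = 2.8/(1−0.7252) = 10.1892 K.
Without cloud: g' = 0.6784, ΔT' = 2.8/(1−0.6784) = 8.7065 K.
Change = 8.7065 − 10.1892 = -1.48 K.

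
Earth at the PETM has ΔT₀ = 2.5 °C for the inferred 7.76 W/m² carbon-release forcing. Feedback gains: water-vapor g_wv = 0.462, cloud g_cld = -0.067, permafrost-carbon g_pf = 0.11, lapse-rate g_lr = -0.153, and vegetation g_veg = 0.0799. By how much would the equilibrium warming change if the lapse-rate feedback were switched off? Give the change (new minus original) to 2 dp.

1.62 °C

Original: g = 0.4319, ΔT = 2.5/(1−0.4319) = 4.4006 °C.
Without lapse-rate: g' = 0.5849, ΔT' = 2.5/(1−0.5849) = 6.0226 °C.
Change = 6.0226 − 4.4006 = 1.62 °C.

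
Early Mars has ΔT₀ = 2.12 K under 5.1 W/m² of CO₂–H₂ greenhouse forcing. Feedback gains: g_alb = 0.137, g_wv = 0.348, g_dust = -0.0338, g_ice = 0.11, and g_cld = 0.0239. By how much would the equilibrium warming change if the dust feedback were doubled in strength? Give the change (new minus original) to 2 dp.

-0.38 K

Original: g = 0.5851, ΔT = 2.12/(1−0.5851) = 5.1097 K.
With doubled dust: g' = 0.5513, ΔT' = 2.12/(1−0.5513) = 4.7248 K.
Change = 4.7248 − 5.1097 = -0.38 K.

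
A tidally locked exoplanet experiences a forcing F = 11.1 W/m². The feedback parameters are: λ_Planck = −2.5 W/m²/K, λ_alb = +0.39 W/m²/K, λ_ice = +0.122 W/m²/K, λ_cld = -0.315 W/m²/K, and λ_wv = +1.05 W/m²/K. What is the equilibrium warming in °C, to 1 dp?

Net feedback parameter λ = (−2.5) + (+0.39) + (+0.122) + (-0.315) + (+1.05) = -1.253 W/m²/K.
ΔT = −F/λ = −11.1/(-1.253) = 8.9 °C.

8.9 °C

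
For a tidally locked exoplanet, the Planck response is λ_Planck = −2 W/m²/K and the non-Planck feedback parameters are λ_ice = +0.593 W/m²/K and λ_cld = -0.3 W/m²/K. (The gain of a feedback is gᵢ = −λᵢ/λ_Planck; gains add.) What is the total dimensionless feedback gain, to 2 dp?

0.15

Convert to gains: g_ice = 0.593/2 = 0.2965; g_cld = -0.3/2 = -0.15.
Total gain g = 0.1465.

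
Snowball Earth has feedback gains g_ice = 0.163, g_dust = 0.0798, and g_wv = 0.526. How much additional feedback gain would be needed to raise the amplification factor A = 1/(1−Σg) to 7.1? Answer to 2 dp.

Current total gain = 0.7688.
Target gain for A = 7.1: g* = 1 − 1/7.1 = 0.8592.
Additional gain needed = 0.8592 − 0.7688 = 0.09.

0.09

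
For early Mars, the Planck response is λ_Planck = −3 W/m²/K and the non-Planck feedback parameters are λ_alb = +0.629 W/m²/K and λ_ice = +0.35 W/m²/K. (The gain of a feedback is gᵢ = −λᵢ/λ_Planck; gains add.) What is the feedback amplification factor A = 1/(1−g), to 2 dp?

Convert to gains: g_alb = 0.629/3 = 0.2097; g_ice = 0.35/3 = 0.1167.
Total gain g = 0.3264.
A = 1/(1 − 0.3264) = 1.48.

1.48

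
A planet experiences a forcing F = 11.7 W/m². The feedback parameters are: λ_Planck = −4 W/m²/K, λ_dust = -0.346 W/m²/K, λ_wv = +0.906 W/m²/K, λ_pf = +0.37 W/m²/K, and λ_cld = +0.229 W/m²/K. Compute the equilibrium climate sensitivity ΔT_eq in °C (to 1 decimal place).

Net feedback parameter λ = (−4) + (-0.346) + (+0.906) + (+0.37) + (+0.229) = -2.841 W/m²/K.
ΔT = −F/λ = −11.7/(-2.841) = 4.1 °C.

4.1 °C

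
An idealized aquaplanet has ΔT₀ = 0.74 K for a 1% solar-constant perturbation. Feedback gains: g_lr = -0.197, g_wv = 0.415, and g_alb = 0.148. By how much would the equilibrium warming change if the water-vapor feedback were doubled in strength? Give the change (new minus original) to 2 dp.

2.21 K

Original: g = 0.366, ΔT = 0.74/(1−0.366) = 1.1672 K.
With doubled water-vapor: g' = 0.781, ΔT' = 0.74/(1−0.781) = 3.3790 K.
Change = 3.3790 − 1.1672 = 2.21 K.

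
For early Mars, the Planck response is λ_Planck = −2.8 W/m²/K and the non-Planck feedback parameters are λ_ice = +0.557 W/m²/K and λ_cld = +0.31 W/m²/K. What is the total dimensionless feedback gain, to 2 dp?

Convert to gains: g_ice = 0.557/2.8 = 0.1989; g_cld = 0.31/2.8 = 0.1107.
Total gain g = 0.3096.

0.31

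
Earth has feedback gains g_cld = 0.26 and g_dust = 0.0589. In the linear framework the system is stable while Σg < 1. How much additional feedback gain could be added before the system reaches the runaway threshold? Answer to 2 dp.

0.68

Current total gain = 0.26 + 0.0589 = 0.3189.
Margin to runaway = 1 − 0.3189 = 0.68.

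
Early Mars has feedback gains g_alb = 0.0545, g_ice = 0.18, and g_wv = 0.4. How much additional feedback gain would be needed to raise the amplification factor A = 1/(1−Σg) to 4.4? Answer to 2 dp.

Current total gain = 0.6345.
Target gain for A = 4.4: g* = 1 − 1/4.4 = 0.7727.
Additional gain needed = 0.7727 − 0.6345 = 0.14.

0.14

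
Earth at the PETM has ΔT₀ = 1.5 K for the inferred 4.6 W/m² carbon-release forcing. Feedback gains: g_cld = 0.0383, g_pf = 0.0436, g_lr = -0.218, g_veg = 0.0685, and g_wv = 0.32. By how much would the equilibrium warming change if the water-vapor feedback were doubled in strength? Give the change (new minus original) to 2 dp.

1.50 K

Original: g = 0.2524, ΔT = 1.5/(1−0.2524) = 2.0064 K.
With doubled water-vapor: g' = 0.5724, ΔT' = 1.5/(1−0.5724) = 3.5080 K.
Change = 3.5080 − 2.0064 = 1.50 K.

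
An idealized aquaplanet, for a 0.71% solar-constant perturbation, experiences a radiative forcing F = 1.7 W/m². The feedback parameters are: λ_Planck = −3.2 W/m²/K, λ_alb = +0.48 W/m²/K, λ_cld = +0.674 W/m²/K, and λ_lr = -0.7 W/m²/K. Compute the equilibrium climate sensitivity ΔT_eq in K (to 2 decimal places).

0.62 K

Net feedback parameter λ = (−3.2) + (+0.48) + (+0.674) + (-0.7) = -2.746 W/m²/K.
ΔT = −F/λ = −1.7/(-2.746) = 0.62 K.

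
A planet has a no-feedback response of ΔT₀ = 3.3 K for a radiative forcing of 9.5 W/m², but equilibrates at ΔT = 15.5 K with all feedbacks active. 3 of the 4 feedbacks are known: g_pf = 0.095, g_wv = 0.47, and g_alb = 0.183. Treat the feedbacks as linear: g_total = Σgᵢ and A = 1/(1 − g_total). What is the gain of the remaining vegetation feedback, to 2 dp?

Amplification A = ΔT/ΔT₀ = 15.5/3.3 = 4.697.
Total gain g = 1 − 1/A = 1 − 1/4.697 = 0.7871.
Known gains sum to 0.095 + 0.47 + 0.183 = 0.748.
g_veg = 0.7871 − 0.748 = 0.04.

0.04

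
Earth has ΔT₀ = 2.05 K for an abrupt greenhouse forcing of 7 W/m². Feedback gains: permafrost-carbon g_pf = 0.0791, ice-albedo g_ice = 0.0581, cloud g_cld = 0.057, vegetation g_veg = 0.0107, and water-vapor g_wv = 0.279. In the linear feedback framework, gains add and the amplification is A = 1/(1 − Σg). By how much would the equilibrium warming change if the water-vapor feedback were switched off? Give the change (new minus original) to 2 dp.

Original: g = 0.4839, ΔT = 2.05/(1−0.4839) = 3.9721 K.
Without water-vapor: g' = 0.2049, ΔT' = 2.05/(1−0.2049) = 2.5783 K.
Change = 2.5783 − 3.9721 = -1.39 K.

-1.39 K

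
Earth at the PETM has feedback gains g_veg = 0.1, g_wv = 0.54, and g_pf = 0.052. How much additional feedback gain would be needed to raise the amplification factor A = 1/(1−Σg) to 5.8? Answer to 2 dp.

Current total gain = 0.692.
Target gain for A = 5.8: g* = 1 − 1/5.8 = 0.8276.
Additional gain needed = 0.8276 − 0.692 = 0.14.

0.14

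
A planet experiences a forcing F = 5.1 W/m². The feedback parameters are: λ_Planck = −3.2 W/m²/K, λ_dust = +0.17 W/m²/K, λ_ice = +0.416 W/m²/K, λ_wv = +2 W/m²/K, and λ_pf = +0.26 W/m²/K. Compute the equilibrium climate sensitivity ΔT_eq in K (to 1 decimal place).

Net feedback parameter λ = (−3.2) + (+0.17) + (+0.416) + (+2) + (+0.26) = -0.354 W/m²/K.
ΔT = −F/λ = −5.1/(-0.354) = 14.4 K.

14.4 K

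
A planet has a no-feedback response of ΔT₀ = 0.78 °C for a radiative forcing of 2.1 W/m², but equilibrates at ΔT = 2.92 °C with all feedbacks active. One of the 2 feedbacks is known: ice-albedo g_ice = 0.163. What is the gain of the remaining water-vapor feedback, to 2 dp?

0.57

Amplification A = ΔT/ΔT₀ = 2.92/0.78 = 3.744.
Total gain g = 1 − 1/A = 1 − 1/3.744 = 0.7329.
The known gain is 0.163.
g_wv = 0.7329 − 0.163 = 0.57.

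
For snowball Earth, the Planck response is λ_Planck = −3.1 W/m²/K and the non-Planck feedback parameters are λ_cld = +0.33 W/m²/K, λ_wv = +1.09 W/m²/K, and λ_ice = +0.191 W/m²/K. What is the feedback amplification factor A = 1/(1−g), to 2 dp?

2.08

Convert to gains: g_cld = 0.33/3.1 = 0.1065; g_wv = 1.09/3.1 = 0.3516; g_ice = 0.191/3.1 = 0.06161.
Total gain g = 0.51971.
A = 1/(1 − 0.51971) = 2.08.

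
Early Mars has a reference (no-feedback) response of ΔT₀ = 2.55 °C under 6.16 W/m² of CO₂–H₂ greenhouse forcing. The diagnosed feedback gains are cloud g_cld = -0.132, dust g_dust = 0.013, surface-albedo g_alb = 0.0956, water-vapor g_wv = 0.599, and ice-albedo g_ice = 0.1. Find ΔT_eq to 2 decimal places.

7.86 °C

Total gain g = -0.132 + 0.013 + 0.0956 + 0.599 + 0.1 = 0.6756.
Amplification A = 1/(1 − 0.6756) = 3.083.
ΔT = 2.55 × 3.083 = 7.86 °C.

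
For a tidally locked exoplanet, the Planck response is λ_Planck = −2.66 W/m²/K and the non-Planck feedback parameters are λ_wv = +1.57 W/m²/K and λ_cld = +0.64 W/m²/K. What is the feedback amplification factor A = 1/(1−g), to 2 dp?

5.91

Convert to gains: g_wv = 1.57/2.66 = 0.5902; g_cld = 0.64/2.66 = 0.2406.
Total gain g = 0.8308.
A = 1/(1 − 0.8308) = 5.91.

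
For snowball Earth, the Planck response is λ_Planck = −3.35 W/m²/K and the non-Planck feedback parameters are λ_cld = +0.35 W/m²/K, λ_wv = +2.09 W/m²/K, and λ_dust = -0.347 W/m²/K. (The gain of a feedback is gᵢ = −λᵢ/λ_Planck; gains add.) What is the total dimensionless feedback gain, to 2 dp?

Convert to gains: g_cld = 0.35/3.35 = 0.1045; g_wv = 2.09/3.35 = 0.6239; g_dust = -0.347/3.35 = -0.1036.
Total gain g = 0.6248.

0.62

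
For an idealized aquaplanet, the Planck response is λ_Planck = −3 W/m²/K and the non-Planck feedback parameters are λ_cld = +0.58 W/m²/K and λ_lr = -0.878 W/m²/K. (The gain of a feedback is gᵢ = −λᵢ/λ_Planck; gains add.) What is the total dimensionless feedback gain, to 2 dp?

Convert to gains: g_cld = 0.58/3 = 0.1933; g_lr = -0.878/3 = -0.2927.
Total gain g = -0.0994.

-0.10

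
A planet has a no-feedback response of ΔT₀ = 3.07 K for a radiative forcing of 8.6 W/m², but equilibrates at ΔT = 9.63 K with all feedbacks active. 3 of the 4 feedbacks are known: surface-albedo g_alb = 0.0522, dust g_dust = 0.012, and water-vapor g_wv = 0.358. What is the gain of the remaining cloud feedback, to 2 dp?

0.26

Amplification A = ΔT/ΔT₀ = 9.63/3.07 = 3.137.
Total gain g = 1 − 1/A = 1 − 1/3.137 = 0.6812.
Known gains sum to 0.0522 + 0.012 + 0.358 = 0.4222.
g_cld = 0.6812 − 0.4222 = 0.26.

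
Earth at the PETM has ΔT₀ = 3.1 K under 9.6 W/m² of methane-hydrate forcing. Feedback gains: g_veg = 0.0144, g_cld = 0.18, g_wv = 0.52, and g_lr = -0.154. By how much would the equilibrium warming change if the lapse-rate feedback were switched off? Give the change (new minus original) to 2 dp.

3.80 K

Original: g = 0.5604, ΔT = 3.1/(1−0.5604) = 7.0519 K.
Without lapse-rate: g' = 0.7144, ΔT' = 3.1/(1−0.7144) = 10.8543 K.
Change = 10.8543 − 7.0519 = 3.80 K.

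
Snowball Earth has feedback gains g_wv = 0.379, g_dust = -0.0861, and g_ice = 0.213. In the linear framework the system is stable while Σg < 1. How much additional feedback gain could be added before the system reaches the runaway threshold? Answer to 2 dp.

Current total gain = 0.379 − 0.0861 + 0.213 = 0.5059.
Margin to runaway = 1 − 0.5059 = 0.49.

0.49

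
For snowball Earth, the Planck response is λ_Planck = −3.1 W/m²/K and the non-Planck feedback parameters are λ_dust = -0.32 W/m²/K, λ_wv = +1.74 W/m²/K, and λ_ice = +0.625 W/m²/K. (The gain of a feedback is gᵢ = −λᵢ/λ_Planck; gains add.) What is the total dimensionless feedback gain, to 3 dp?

0.660

Convert to gains: g_dust = -0.32/3.1 = -0.1032; g_wv = 1.74/3.1 = 0.5613; g_ice = 0.625/3.1 = 0.2016.
Total gain g = 0.6597.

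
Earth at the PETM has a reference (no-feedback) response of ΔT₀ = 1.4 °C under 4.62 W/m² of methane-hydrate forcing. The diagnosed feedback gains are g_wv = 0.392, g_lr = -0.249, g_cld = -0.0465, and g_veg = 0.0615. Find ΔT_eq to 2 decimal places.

Total gain g = 0.392 − 0.249 − 0.0465 + 0.0615 = 0.158.
Amplification A = 1/(1 − 0.158) = 1.188.
ΔT = 1.4 × 1.188 = 1.66 °C.

1.66 °C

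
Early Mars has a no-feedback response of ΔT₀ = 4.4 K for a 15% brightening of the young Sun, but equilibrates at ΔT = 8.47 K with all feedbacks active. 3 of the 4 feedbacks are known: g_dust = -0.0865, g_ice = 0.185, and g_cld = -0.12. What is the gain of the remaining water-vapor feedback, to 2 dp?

0.50

Amplification A = ΔT/ΔT₀ = 8.47/4.4 = 1.925.
Total gain g = 1 − 1/A = 1 − 1/1.925 = 0.4805.
Known gains sum to -0.0865 + 0.185 − 0.12 = -0.0215.
g_wv = 0.4805 + 0.0215 = 0.50.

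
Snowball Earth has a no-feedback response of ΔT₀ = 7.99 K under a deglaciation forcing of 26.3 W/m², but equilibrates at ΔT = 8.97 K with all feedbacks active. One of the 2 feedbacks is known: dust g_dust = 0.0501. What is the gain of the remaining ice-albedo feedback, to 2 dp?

Amplification A = ΔT/ΔT₀ = 8.97/7.99 = 1.123.
Total gain g = 1 − 1/A = 1 − 1/1.123 = 0.1095.
The known gain is 0.0501.
g_ice = 0.1095 − 0.0501 = 0.06.

0.06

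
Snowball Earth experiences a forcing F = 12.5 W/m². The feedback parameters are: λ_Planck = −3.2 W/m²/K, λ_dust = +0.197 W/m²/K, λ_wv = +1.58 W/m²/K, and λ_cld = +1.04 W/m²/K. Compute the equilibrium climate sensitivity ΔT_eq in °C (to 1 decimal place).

32.6 °C

Net feedback parameter λ = (−3.2) + (+0.197) + (+1.58) + (+1.04) = -0.383 W/m²/K.
ΔT = −F/λ = −12.5/(-0.383) = 32.6 °C.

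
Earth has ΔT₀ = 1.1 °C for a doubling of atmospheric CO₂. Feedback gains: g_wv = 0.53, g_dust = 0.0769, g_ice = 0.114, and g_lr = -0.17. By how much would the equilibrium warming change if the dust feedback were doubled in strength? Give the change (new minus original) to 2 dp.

0.51 °C

Original: g = 0.5509, ΔT = 1.1/(1−0.5509) = 2.4493 °C.
With doubled dust: g' = 0.6278, ΔT' = 1.1/(1−0.6278) = 2.9554 °C.
Change = 2.9554 − 2.4493 = 0.51 °C.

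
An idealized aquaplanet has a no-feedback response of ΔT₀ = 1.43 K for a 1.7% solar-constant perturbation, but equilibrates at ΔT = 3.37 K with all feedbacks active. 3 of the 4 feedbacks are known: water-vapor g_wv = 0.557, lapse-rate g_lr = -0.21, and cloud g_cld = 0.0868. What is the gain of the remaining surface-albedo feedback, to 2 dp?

Amplification A = ΔT/ΔT₀ = 3.37/1.43 = 2.357.
Total gain g = 1 − 1/A = 1 − 1/2.357 = 0.5757.
Known gains sum to 0.557 − 0.21 + 0.0868 = 0.4338.
g_alb = 0.5757 − 0.4338 = 0.14.

0.14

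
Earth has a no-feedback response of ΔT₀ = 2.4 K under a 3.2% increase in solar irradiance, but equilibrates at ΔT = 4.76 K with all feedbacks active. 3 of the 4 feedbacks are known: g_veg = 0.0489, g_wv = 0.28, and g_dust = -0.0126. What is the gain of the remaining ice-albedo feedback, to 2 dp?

Amplification A = ΔT/ΔT₀ = 4.76/2.4 = 1.983.
Total gain g = 1 − 1/A = 1 − 1/1.983 = 0.4957.
Known gains sum to 0.0489 + 0.28 − 0.0126 = 0.3163.
g_ice = 0.4957 − 0.3163 = 0.18.

0.18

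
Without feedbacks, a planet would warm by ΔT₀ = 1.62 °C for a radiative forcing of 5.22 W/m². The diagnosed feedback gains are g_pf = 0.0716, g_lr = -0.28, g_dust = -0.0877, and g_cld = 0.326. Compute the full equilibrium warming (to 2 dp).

Total gain g = 0.0716 − 0.28 − 0.0877 + 0.326 = 0.0299.
Amplification A = 1/(1 − 0.0299) = 1.031.
ΔT = 1.62 × 1.031 = 1.67 °C.

1.67 °C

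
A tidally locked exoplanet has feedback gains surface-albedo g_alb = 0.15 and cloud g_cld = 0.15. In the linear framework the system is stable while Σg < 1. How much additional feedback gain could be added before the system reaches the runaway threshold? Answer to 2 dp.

0.70

Current total gain = 0.15 + 0.15 = 0.3.
Margin to runaway = 1 − 0.3 = 0.70.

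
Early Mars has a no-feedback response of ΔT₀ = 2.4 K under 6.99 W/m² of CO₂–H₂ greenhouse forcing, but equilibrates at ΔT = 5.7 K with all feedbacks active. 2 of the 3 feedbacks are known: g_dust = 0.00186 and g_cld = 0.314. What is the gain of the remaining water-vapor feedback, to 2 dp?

0.26

Amplification A = ΔT/ΔT₀ = 5.7/2.4 = 2.375.
Total gain g = 1 − 1/A = 1 − 1/2.375 = 0.5789.
Known gains sum to 0.00186 + 0.314 = 0.31586.
g_wv = 0.5789 − 0.31586 = 0.26.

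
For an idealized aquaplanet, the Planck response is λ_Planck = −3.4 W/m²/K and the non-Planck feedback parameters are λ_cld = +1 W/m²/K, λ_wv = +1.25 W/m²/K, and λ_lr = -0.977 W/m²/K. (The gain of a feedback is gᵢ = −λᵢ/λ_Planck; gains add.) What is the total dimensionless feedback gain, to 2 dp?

0.37

Convert to gains: g_cld = 1/3.4 = 0.2941; g_wv = 1.25/3.4 = 0.3676; g_lr = -0.977/3.4 = -0.2874.
Total gain g = 0.3743.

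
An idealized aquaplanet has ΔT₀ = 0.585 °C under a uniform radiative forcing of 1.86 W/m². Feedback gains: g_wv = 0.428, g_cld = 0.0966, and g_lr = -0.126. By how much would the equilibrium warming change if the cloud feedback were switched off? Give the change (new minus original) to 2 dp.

Original: g = 0.3986, ΔT = 0.585/(1−0.3986) = 0.9727 °C.
Without cloud: g' = 0.302, ΔT' = 0.585/(1−0.302) = 0.8381 °C.
Change = 0.8381 − 0.9727 = -0.13 °C.

-0.13 °C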